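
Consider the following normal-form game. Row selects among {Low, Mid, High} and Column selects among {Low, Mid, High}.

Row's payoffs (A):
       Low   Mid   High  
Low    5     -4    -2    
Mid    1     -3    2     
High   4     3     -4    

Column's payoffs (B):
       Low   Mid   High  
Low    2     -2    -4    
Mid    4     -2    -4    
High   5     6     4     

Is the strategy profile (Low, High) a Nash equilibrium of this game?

Holding Column at High: Row gets -2 from Low but could get 2 by switching to Mid. Row has a profitable deviation.

No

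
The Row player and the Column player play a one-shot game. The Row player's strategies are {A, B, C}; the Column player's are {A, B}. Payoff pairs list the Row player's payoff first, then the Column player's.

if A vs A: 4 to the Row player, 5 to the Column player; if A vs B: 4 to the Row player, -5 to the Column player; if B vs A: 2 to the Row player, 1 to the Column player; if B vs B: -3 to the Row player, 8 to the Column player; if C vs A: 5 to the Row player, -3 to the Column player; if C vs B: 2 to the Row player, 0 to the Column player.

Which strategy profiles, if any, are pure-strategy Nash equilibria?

Check mutual best responses: a cell is a NE iff neither player can gain by unilaterally deviating.
The Row player's best responses — vs A: C (payoff 5); vs B: A (payoff 4).
The Column player's best responses — vs A: A (payoff 5); vs B: B (payoff 8); vs C: B (payoff 0).
No cell has both players best-responding. For instance, the Row player's best reply to B is A, but against A the Column player prefers A over B.

None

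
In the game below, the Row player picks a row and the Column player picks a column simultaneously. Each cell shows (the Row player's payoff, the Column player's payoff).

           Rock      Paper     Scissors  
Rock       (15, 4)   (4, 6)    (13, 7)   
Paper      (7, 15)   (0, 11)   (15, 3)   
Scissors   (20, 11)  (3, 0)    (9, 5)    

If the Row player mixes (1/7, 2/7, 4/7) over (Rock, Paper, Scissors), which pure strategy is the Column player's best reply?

Rock

The Column player's best reply maximizes expected payoff against the mix.
Rock: (1/7)·4 + (2/7)·15 + (4/7)·11 = 78/7
Paper: (1/7)·6 + (2/7)·11 + (4/7)·0 = 4
Scissors: (1/7)·7 + (2/7)·3 + (4/7)·5 = 33/7
Highest expected payoff is 78/7, from Rock.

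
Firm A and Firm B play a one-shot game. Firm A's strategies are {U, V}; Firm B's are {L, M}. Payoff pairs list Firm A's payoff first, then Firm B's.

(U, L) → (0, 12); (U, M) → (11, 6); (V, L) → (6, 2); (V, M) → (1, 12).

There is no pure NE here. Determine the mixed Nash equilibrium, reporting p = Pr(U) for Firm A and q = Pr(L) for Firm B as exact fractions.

p = 5/8, q = 5/8

In a mixed NE each player is indifferent between their pure strategies, so the opponent's mix sets the indifference.
Firm B indifferent between L and M: p·12 + (1−p)·2 = p·6 + (1−p)·12 ⟹ 2 + 10p = 12 + (-6)p ⟹ p = 5/8.
Firm A indifferent between U and V: q·0 + (1−q)·11 = q·6 + (1−q)·1 ⟹ 11 + (-11)q = 1 + 5q ⟹ q = 5/8.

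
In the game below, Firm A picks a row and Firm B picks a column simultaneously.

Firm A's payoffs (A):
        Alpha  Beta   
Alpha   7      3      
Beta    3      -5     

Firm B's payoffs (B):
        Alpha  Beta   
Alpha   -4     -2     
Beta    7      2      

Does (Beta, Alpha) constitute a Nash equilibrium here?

Holding Firm B at Alpha: Firm A gets 3 from Beta but could get 7 by switching to Alpha. Firm A has a profitable deviation.

No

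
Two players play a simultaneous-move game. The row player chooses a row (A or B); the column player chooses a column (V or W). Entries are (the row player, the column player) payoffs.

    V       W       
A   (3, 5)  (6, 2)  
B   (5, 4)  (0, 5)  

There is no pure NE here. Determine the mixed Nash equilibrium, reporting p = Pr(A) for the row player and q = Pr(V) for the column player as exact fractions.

p = 1/4, q = 3/4

Each player's mixing probability is pinned down by making the *other* player indifferent.
The column player indifferent between V and W: p·5 + (1−p)·4 = p·2 + (1−p)·5 ⟹ 4 + 1p = 5 + (-3)p ⟹ p = 1/4.
The row player indifferent between A and B: q·3 + (1−q)·6 = q·5 + (1−q)·0 ⟹ 6 + (-3)q = 0 + 5q ⟹ q = 3/4.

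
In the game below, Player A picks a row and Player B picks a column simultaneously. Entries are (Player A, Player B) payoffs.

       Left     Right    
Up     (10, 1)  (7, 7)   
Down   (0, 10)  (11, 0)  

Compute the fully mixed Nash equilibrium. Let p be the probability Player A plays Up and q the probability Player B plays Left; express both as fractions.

In a mixed NE each player is indifferent between their pure strategies, so the opponent's mix sets the indifference.
Player B indifferent between Left and Right: p·1 + (1−p)·10 = p·7 + (1−p)·0 ⟹ 10 + (-9)p = 0 + 7p ⟹ p = 5/8.
Player A indifferent between Up and Down: q·10 + (1−q)·7 = q·0 + (1−q)·11 ⟹ 7 + 3q = 11 + (-11)q ⟹ q = 2/7.

p = 5/8, q = 2/7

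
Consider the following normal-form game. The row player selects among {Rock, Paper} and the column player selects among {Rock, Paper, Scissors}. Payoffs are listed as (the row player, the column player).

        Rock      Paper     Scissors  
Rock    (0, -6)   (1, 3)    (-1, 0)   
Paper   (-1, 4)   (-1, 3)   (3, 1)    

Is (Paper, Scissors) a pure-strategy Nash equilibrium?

Holding the column player at Scissors: the row player gets 3 from Paper, versus -1 from Rock. No profitable deviation for the row player.
Holding the row player at Paper: the column player gets 1 from Scissors but could get 4 by switching to Rock. The column player has a profitable deviation.

No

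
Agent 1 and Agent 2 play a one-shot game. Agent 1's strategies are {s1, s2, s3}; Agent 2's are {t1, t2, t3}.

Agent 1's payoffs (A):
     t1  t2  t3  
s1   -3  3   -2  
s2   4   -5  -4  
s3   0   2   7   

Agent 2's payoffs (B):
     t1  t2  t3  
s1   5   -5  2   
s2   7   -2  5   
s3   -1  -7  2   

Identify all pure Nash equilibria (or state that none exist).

(s2, t1) and (s3, t3)

Check mutual best responses: a cell is a NE iff neither player can gain by unilaterally deviating.
Agent 1's best responses — vs t1: s2 (payoff 4); vs t2: s1 (payoff 3); vs t3: s3 (payoff 7).
Agent 2's best responses — vs s1: t1 (payoff 5); vs s2: t1 (payoff 7); vs s3: t3 (payoff 2).
Mutual best responses occur at (s2, t1) and (s3, t3); at each, neither player gains by switching.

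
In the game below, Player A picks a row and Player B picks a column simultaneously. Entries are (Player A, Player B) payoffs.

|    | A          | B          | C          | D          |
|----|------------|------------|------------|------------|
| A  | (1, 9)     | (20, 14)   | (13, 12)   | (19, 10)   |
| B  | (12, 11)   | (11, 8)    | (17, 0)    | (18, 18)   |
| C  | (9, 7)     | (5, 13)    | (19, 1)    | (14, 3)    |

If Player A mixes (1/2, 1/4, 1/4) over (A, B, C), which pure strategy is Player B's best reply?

B

Player B's best reply maximizes expected payoff against the mix.
A: (1/2)·9 + (1/4)·11 + (1/4)·7 = 9
B: (1/2)·14 + (1/4)·8 + (1/4)·13 = 49/4
C: (1/2)·12 + (1/4)·0 + (1/4)·1 = 25/4
D: (1/2)·10 + (1/4)·18 + (1/4)·3 = 41/4
Highest expected payoff is 49/4, from B.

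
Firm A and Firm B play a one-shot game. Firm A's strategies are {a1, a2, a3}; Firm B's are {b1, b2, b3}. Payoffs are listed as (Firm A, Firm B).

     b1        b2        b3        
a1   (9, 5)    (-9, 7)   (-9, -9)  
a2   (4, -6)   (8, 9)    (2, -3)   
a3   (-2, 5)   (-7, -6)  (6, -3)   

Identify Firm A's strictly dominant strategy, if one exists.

Check whether one of Firm A's strategies beats all alternatives regardless of what the opponent does.
a1 is not dominant: against b2, a2 gives 8 > -9.
a2 is not dominant: against b1, a1 gives 9 > 4.
a3 is not dominant: against b1, a1 gives 9 > -2.
No single strategy is best against every opponent action.

No strictly dominant strategy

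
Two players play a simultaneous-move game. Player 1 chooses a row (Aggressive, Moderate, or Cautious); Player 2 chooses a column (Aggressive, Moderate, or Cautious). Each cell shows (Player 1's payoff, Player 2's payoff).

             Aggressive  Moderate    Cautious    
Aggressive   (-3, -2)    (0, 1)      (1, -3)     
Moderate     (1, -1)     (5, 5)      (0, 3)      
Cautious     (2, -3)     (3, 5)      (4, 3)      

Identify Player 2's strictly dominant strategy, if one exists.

A strategy is strictly dominant if it gives Player 2 a strictly higher payoff than every other strategy, against every choice by the opponent.
Moderate strictly dominates: vs Aggressive: 1 > each of {-2, -3}; vs Moderate: 5 > each of {-1, 3}; vs Cautious: 5 > each of {-3, 3}.

Moderate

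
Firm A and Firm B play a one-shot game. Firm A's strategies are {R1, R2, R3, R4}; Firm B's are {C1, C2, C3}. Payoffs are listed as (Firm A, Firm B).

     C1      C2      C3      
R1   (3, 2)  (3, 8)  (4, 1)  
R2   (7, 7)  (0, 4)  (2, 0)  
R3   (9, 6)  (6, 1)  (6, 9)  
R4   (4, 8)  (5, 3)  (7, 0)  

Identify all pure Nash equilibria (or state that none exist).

There is no pure-strategy Nash equilibrium

Check mutual best responses: a cell is a NE iff neither player can gain by unilaterally deviating.
Firm A's best responses — vs C1: R3 (payoff 9); vs C2: R3 (payoff 6); vs C3: R4 (payoff 7).
Firm B's best responses — vs R1: C2 (payoff 8); vs R2: C1 (payoff 7); vs R3: C3 (payoff 9); vs R4: C1 (payoff 8).
No cell has both players best-responding. For instance, Firm A's best reply to C1 is R3, but against R3 Firm B prefers C3 over C1.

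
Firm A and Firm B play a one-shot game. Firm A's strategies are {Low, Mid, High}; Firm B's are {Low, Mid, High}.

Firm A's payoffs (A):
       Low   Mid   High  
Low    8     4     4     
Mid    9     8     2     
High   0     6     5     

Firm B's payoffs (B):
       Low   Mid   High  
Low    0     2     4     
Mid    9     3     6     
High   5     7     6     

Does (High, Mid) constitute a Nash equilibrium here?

No

Holding Firm B at Mid: Firm A gets 6 from High but could get 8 by switching to Mid. Firm A has a profitable deviation.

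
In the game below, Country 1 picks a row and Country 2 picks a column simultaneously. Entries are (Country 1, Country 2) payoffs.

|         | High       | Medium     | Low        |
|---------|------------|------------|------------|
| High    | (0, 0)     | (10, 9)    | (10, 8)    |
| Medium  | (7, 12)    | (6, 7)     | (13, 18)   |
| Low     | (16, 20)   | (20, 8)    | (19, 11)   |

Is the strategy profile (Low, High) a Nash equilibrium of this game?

Holding Country 2 at High: Country 1 gets 16 from Low, versus 0 from High, 7 from Medium. No profitable deviation for Country 1.
Holding Country 1 at Low: Country 2 gets 20 from High, versus 8 from Medium, 11 from Low. No profitable deviation for Country 2 either.

Yes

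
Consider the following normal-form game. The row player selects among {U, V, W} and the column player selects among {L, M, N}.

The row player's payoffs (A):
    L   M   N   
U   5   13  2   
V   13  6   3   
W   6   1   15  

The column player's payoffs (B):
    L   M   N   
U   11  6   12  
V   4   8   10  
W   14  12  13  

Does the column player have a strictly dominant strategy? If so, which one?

No strictly dominant strategy

A strategy is strictly dominant if it gives the column player a strictly higher payoff than every other strategy, against every choice by the opponent.
L is not dominant: against U, N gives 12 > 11.
M is not dominant: against U, L gives 11 > 6.
N is not dominant: against W, L gives 14 > 13.
No single strategy is best against every opponent action.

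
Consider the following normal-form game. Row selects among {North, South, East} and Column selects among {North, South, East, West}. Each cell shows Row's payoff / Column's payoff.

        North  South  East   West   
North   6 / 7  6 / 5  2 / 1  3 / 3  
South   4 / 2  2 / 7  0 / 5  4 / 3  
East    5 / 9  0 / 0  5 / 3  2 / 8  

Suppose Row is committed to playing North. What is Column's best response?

With Row fixed at North, Column's payoffs are: North → 7, South → 5, East → 1, West → 3.
The maximum is 7, achieved by North.

North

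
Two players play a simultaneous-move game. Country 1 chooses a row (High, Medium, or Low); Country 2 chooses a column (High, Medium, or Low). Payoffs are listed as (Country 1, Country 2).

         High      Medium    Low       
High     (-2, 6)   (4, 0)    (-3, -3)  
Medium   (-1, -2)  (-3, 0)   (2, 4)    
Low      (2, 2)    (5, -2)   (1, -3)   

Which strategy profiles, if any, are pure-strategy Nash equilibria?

Find each player's best response to every opponent strategy; NE are the intersections.
Country 1's best responses — vs High: Low (payoff 2); vs Medium: Low (payoff 5); vs Low: Medium (payoff 2).
Country 2's best responses — vs High: High (payoff 6); vs Medium: Low (payoff 4); vs Low: High (payoff 2).
Mutual best responses occur at (Medium, Low) and (Low, High); at each, neither player gains by switching.

(Medium, Low) and (Low, High)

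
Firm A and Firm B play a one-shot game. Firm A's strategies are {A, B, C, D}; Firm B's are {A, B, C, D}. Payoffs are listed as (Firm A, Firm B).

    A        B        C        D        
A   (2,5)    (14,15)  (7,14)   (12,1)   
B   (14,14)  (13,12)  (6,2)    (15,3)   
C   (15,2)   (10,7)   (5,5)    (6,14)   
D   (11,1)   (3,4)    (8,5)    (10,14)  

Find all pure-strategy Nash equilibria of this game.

Check mutual best responses: a cell is a NE iff neither player can gain by unilaterally deviating.
Firm A's best responses — vs A: C (payoff 15); vs B: A (payoff 14); vs C: D (payoff 8); vs D: B (payoff 15).
Firm B's best responses — vs A: B (payoff 15); vs B: A (payoff 14); vs C: D (payoff 14); vs D: D (payoff 14).
The only mutual best response is (A, B); neither player gains by switching there.

(A, B)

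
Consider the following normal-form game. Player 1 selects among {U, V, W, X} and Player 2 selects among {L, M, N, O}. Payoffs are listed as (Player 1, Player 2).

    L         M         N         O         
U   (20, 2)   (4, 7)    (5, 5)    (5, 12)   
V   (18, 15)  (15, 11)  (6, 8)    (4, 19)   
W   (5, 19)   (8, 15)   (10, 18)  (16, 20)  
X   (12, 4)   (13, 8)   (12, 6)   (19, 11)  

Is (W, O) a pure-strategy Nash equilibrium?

No

Holding Player 2 at O: Player 1 gets 16 from W but could get 19 by switching to X. Player 1 has a profitable deviation.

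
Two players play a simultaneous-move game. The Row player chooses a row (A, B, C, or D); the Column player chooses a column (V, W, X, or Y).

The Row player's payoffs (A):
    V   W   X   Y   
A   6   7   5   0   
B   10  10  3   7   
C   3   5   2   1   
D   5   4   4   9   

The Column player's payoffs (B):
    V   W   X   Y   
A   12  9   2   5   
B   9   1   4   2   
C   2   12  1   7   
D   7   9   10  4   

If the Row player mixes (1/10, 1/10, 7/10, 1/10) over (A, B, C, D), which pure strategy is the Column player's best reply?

Compute the Column player's expected payoff from each pure strategy against the given mix.
V: (1/10)·12 + (1/10)·9 + (7/10)·2 + (1/10)·7 = 21/5
W: (1/10)·9 + (1/10)·1 + (7/10)·12 + (1/10)·9 = 103/10
X: (1/10)·2 + (1/10)·4 + (7/10)·1 + (1/10)·10 = 23/10
Y: (1/10)·5 + (1/10)·2 + (7/10)·7 + (1/10)·4 = 6
Highest expected payoff is 103/10, from W.

W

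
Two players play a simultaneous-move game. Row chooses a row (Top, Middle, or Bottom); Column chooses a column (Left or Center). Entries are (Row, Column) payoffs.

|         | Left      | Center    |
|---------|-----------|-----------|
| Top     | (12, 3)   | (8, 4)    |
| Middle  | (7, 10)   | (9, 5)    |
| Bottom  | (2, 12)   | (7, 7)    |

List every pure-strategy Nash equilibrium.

No pure-strategy Nash equilibrium

A profile is a Nash equilibrium when each player is best-responding to the other.
Row's best responses — vs Left: Top (payoff 12); vs Center: Middle (payoff 9).
Column's best responses — vs Top: Center (payoff 4); vs Middle: Left (payoff 10); vs Bottom: Left (payoff 12).
No cell has both players best-responding. For instance, Row's best reply to Center is Middle, but against Middle Column prefers Left over Center.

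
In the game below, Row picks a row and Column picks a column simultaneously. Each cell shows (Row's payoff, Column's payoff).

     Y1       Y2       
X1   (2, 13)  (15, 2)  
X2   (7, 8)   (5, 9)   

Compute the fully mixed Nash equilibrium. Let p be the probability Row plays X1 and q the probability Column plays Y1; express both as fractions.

p = 1/12, q = 2/3

In a mixed NE each player is indifferent between their pure strategies, so the opponent's mix sets the indifference.
Column indifferent between Y1 and Y2: p·13 + (1−p)·8 = p·2 + (1−p)·9 ⟹ 8 + 5p = 9 + (-7)p ⟹ p = 1/12.
Row indifferent between X1 and X2: q·2 + (1−q)·15 = q·7 + (1−q)·5 ⟹ 15 + (-13)q = 5 + 2q ⟹ q = 2/3.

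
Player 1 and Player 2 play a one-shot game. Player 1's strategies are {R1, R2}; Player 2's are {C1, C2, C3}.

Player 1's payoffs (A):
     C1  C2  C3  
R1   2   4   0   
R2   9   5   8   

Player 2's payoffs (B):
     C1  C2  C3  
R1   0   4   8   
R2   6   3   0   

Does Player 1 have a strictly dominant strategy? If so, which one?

Check whether one of Player 1's strategies beats all alternatives regardless of what the opponent does.
R2 strictly dominates: vs C1: 9 > 2; vs C2: 5 > 4; vs C3: 8 > 0.

R2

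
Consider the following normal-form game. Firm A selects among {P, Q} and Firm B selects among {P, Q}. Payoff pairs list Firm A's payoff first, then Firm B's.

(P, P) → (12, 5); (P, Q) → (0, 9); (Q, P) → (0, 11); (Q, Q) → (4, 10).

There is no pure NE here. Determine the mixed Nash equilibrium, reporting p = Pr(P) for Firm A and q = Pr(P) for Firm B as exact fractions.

p = 1/5, q = 1/4

In a mixed NE each player is indifferent between their pure strategies, so the opponent's mix sets the indifference.
Firm B indifferent between P and Q: p·5 + (1−p)·11 = p·9 + (1−p)·10 ⟹ 11 + (-6)p = 10 + (-1)p ⟹ p = 1/5.
Firm A indifferent between P and Q: q·12 + (1−q)·0 = q·0 + (1−q)·4 ⟹ 0 + 12q = 4 + (-4)q ⟹ q = 1/4.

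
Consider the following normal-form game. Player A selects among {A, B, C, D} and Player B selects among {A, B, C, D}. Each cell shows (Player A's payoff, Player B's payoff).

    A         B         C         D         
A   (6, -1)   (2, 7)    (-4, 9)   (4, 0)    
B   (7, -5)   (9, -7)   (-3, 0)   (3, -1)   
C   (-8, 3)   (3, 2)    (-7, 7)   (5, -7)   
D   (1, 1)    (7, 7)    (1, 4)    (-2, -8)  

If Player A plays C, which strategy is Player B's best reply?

C

With Player A fixed at C, Player B's payoffs are: A → 3, B → 2, C → 7, D → -7.
The maximum is 7, achieved by C.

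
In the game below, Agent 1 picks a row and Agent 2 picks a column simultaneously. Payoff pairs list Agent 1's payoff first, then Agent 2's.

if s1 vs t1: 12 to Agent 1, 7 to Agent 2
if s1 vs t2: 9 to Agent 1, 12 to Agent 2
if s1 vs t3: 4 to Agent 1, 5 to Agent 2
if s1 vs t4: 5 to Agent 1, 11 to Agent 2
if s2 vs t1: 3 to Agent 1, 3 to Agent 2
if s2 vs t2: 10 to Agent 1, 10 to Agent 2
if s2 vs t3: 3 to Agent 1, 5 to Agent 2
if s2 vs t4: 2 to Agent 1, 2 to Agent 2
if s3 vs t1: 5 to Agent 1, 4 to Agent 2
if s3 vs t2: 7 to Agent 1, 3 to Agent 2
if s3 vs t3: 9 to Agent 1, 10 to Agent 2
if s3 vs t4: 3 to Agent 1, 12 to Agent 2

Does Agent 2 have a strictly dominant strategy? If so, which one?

None

Check whether one of Agent 2's strategies beats all alternatives regardless of what the opponent does.
t1 is not dominant: against s1, t2 gives 12 > 7.
t2 is not dominant: against s3, t1 gives 4 > 3.
t3 is not dominant: against s1, t1 gives 7 > 5.
t4 is not dominant: against s1, t2 gives 12 > 11.
No single strategy is best against every opponent action.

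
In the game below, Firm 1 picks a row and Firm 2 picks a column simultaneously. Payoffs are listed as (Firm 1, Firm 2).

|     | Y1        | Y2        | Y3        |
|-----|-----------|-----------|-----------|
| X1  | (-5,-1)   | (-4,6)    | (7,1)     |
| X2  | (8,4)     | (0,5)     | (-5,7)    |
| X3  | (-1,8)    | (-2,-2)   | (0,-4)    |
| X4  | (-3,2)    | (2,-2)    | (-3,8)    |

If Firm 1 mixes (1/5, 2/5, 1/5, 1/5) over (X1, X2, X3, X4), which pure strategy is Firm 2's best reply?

Y3

Compute Firm 2's expected payoff from each pure strategy against the given mix.
Y1: (1/5)·(-1) + (2/5)·4 + (1/5)·8 + (1/5)·2 = 17/5
Y2: (1/5)·6 + (2/5)·5 + (1/5)·(-2) + (1/5)·(-2) = 12/5
Y3: (1/5)·1 + (2/5)·7 + (1/5)·(-4) + (1/5)·8 = 19/5
Highest expected payoff is 19/5, from Y3.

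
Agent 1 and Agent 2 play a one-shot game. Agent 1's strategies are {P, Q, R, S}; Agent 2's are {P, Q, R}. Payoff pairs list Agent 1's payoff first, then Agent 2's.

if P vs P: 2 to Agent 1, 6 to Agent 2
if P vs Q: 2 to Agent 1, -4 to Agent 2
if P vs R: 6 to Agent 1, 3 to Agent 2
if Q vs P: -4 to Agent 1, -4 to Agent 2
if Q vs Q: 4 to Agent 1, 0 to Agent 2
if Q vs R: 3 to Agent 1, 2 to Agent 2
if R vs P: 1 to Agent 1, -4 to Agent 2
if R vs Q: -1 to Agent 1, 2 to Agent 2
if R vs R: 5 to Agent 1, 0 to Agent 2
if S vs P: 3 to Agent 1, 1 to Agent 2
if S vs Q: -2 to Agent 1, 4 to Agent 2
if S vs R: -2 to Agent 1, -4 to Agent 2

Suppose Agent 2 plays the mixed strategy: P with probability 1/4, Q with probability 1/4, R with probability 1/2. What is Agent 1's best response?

Compute Agent 1's expected payoff from each pure strategy against the given mix.
P: (1/4)·2 + (1/4)·2 + (1/2)·6 = 4
Q: (1/4)·(-4) + (1/4)·4 + (1/2)·3 = 3/2
R: (1/4)·1 + (1/4)·(-1) + (1/2)·5 = 5/2
S: (1/4)·3 + (1/4)·(-2) + (1/2)·(-2) = -3/4
Highest expected payoff is 4, from P.

P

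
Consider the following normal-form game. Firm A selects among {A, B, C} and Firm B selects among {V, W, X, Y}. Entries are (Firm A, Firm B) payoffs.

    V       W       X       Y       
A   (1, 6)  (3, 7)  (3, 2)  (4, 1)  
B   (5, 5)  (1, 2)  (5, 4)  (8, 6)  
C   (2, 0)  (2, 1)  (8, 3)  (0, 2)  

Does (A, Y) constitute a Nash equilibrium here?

No

Holding Firm B at Y: Firm A gets 4 from A but could get 8 by switching to B. Firm A has a profitable deviation.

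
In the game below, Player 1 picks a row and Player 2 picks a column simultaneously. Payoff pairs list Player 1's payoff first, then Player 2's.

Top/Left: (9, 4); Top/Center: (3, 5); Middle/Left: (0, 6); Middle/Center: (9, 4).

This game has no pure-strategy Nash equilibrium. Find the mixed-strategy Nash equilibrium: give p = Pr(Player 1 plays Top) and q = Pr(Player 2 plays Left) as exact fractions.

p = 2/3, q = 2/5

In a mixed NE each player is indifferent between their pure strategies, so the opponent's mix sets the indifference.
Player 2 indifferent between Left and Center: p·4 + (1−p)·6 = p·5 + (1−p)·4 ⟹ 6 + (-2)p = 4 + 1p ⟹ p = 2/3.
Player 1 indifferent between Top and Middle: q·9 + (1−q)·3 = q·0 + (1−q)·9 ⟹ 3 + 6q = 9 + (-9)q ⟹ q = 2/5.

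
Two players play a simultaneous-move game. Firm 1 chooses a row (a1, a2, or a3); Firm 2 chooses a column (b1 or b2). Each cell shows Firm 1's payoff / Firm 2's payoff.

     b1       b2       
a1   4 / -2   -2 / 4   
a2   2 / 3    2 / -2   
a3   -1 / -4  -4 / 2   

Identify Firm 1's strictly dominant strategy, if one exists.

No strictly dominant strategy

A strategy is strictly dominant if it gives Firm 1 a strictly higher payoff than every other strategy, against every choice by the opponent.
a1 is not dominant: against b2, a2 gives 2 > -2.
a2 is not dominant: against b1, a1 gives 4 > 2.
a3 is not dominant: against b1, a1 gives 4 > -1.
No single strategy is best against every opponent action.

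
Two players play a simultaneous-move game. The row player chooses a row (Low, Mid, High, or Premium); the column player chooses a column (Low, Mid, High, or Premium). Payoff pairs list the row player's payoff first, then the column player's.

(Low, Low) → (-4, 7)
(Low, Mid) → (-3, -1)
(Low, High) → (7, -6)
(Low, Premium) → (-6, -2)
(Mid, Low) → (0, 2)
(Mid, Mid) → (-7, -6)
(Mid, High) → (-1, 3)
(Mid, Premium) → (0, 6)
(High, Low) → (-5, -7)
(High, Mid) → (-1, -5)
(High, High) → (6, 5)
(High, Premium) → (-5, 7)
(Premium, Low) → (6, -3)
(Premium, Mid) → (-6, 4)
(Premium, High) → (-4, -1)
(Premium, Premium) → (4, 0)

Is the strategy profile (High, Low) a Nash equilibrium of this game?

No

Holding the column player at Low: the row player gets -5 from High but could get 6 by switching to Premium. The row player has a profitable deviation.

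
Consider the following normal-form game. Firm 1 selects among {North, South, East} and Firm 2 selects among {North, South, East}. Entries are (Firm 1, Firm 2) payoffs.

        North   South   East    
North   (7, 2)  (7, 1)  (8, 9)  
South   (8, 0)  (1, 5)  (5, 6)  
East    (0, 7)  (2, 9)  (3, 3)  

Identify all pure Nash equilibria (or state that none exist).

Check mutual best responses: a cell is a NE iff neither player can gain by unilaterally deviating.
Firm 1's best responses — vs North: South (payoff 8); vs South: North (payoff 7); vs East: North (payoff 8).
Firm 2's best responses — vs North: East (payoff 9); vs South: East (payoff 6); vs East: South (payoff 9).
The only mutual best response is (North, East); neither player gains by switching there.

(North, East)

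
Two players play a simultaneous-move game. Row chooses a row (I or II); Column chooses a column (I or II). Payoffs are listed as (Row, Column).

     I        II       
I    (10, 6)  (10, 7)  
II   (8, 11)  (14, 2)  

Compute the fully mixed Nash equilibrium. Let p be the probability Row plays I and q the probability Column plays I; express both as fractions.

p = 9/10, q = 2/3

In a mixed NE each player is indifferent between their pure strategies, so the opponent's mix sets the indifference.
Column indifferent between I and II: p·6 + (1−p)·11 = p·7 + (1−p)·2 ⟹ 11 + (-5)p = 2 + 5p ⟹ p = 9/10.
Row indifferent between I and II: q·10 + (1−q)·10 = q·8 + (1−q)·14 ⟹ 10 + 0q = 14 + (-6)q ⟹ q = 2/3.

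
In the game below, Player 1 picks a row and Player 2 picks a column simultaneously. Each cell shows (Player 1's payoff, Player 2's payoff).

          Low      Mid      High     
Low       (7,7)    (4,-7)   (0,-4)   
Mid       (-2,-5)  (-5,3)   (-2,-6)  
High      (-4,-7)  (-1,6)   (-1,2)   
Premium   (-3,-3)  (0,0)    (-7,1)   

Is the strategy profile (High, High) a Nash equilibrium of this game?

Holding Player 2 at High: Player 1 gets -1 from High but could get 0 by switching to Low. Player 1 has a profitable deviation.

No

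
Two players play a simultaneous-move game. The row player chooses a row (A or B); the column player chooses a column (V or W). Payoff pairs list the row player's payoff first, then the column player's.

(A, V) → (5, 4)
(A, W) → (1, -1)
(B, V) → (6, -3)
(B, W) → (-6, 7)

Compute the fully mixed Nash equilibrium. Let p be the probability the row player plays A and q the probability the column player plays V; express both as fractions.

In a mixed NE each player is indifferent between their pure strategies, so the opponent's mix sets the indifference.
The column player indifferent between V and W: p·4 + (1−p)·(-3) = p·(-1) + (1−p)·7 ⟹ (-3) + 7p = 7 + (-8)p ⟹ p = 2/3.
The row player indifferent between A and B: q·5 + (1−q)·1 = q·6 + (1−q)·(-6) ⟹ 1 + 4q = (-6) + 12q ⟹ q = 7/8.

p = 2/3, q = 7/8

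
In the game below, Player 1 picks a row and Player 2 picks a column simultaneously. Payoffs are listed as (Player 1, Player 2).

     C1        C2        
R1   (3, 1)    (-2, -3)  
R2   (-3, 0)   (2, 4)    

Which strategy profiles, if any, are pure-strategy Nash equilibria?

(R1, C1) and (R2, C2)

Check mutual best responses: a cell is a NE iff neither player can gain by unilaterally deviating.
Player 1's best responses — vs C1: R1 (payoff 3); vs C2: R2 (payoff 2).
Player 2's best responses — vs R1: C1 (payoff 1); vs R2: C2 (payoff 4).
Mutual best responses occur at (R1, C1) and (R2, C2); at each, neither player gains by switching.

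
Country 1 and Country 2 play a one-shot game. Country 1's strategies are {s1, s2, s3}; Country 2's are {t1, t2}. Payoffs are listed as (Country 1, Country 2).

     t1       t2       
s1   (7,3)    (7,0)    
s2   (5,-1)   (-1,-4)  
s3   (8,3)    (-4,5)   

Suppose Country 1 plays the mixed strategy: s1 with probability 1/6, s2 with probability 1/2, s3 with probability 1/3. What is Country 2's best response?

Compute Country 2's expected payoff from each pure strategy against the given mix.
t1: (1/6)·3 + (1/2)·(-1) + (1/3)·3 = 1
t2: (1/6)·0 + (1/2)·(-4) + (1/3)·5 = -1/3
Highest expected payoff is 1, from t1.

t1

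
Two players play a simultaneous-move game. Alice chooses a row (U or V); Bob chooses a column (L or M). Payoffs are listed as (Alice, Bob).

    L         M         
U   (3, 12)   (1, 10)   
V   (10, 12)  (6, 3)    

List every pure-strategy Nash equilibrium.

(V, L)

Check mutual best responses: a cell is a NE iff neither player can gain by unilaterally deviating.
Alice's best responses — vs L: V (payoff 10); vs M: V (payoff 6).
Bob's best responses — vs U: L (payoff 12); vs V: L (payoff 12).
The only mutual best response is (V, L); neither player gains by switching there.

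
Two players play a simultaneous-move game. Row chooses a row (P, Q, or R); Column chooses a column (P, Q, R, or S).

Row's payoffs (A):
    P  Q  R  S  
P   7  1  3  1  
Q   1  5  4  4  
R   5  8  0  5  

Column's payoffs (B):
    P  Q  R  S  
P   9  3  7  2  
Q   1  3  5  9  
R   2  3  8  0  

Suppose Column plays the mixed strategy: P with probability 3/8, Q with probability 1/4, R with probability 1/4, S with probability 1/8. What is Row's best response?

Compute Row's expected payoff from each pure strategy against the given mix.
P: (3/8)·7 + (1/4)·1 + (1/4)·3 + (1/8)·1 = 15/4
Q: (3/8)·1 + (1/4)·5 + (1/4)·4 + (1/8)·4 = 25/8
R: (3/8)·5 + (1/4)·8 + (1/4)·0 + (1/8)·5 = 9/2
Highest expected payoff is 9/2, from R.

R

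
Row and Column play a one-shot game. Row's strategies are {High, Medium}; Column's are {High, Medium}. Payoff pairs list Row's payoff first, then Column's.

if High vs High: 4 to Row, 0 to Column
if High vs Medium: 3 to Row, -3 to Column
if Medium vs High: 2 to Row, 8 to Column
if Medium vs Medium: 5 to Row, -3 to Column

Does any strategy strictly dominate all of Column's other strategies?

High

Check whether one of Column's strategies beats all alternatives regardless of what the opponent does.
High strictly dominates: vs High: 0 > -3; vs Medium: 8 > -3.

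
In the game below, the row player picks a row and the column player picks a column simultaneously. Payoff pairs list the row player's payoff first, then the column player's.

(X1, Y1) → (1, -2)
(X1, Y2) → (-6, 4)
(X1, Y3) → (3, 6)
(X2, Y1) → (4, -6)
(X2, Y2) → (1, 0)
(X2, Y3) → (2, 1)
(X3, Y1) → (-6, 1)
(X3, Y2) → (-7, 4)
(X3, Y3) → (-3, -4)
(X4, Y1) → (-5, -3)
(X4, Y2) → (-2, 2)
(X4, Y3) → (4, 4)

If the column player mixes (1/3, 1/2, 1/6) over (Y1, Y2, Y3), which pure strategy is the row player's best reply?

The row player's best reply maximizes expected payoff against the mix.
X1: (1/3)·1 + (1/2)·(-6) + (1/6)·3 = -13/6
X2: (1/3)·4 + (1/2)·1 + (1/6)·2 = 13/6
X3: (1/3)·(-6) + (1/2)·(-7) + (1/6)·(-3) = -6
X4: (1/3)·(-5) + (1/2)·(-2) + (1/6)·4 = -2
Highest expected payoff is 13/6, from X2.

X2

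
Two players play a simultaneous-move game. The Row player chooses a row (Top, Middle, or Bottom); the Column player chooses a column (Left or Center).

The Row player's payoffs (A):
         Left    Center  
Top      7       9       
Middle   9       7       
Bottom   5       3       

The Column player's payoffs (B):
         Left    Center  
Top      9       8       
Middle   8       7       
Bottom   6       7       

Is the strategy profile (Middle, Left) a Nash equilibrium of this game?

Yes

Holding the Column player at Left: the Row player gets 9 from Middle, versus 7 from Top, 5 from Bottom. No profitable deviation for the Row player.
Holding the Row player at Middle: the Column player gets 8 from Left, versus 7 from Center. No profitable deviation for the Column player either.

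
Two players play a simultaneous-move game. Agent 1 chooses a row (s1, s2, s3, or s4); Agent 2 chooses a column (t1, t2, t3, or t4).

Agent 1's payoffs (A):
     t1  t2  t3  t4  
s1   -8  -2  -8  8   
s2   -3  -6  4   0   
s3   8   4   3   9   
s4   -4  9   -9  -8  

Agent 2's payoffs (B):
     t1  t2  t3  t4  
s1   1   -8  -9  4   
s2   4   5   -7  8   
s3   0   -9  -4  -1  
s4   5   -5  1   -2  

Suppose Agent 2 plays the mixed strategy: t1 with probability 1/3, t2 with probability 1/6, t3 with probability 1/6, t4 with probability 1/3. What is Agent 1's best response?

Agent 1's best reply maximizes expected payoff against the mix.
s1: (1/3)·(-8) + (1/6)·(-2) + (1/6)·(-8) + (1/3)·8 = -5/3
s2: (1/3)·(-3) + (1/6)·(-6) + (1/6)·4 + (1/3)·0 = -4/3
s3: (1/3)·8 + (1/6)·4 + (1/6)·3 + (1/3)·9 = 41/6
s4: (1/3)·(-4) + (1/6)·9 + (1/6)·(-9) + (1/3)·(-8) = -4
Highest expected payoff is 41/6, from s3.

s3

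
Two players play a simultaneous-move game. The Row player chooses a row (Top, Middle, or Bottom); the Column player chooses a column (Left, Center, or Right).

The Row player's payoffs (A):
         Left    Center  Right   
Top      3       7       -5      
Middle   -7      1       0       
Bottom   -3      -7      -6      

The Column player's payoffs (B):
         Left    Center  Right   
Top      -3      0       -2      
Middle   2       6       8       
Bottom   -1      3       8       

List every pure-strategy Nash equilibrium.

(Top, Center) and (Middle, Right)

A profile is a Nash equilibrium when each player is best-responding to the other.
The Row player's best responses — vs Left: Top (payoff 3); vs Center: Top (payoff 7); vs Right: Middle (payoff 0).
The Column player's best responses — vs Top: Center (payoff 0); vs Middle: Right (payoff 8); vs Bottom: Right (payoff 8).
Mutual best responses occur at (Top, Center) and (Middle, Right); at each, neither player gains by switching.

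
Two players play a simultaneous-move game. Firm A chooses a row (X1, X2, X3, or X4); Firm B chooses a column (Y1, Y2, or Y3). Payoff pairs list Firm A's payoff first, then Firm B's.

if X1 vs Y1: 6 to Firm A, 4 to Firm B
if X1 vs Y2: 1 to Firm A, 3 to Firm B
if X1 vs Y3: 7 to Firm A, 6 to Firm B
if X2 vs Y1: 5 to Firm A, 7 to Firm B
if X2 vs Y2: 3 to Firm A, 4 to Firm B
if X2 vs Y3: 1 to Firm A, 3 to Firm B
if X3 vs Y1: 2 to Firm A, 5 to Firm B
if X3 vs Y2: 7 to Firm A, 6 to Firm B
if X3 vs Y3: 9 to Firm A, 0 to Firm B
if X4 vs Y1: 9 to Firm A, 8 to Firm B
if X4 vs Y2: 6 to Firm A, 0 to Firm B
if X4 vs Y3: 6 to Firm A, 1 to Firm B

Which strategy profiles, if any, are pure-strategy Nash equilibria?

(X3, Y2) and (X4, Y1)

Find each player's best response to every opponent strategy; NE are the intersections.
Firm A's best responses — vs Y1: X4 (payoff 9); vs Y2: X3 (payoff 7); vs Y3: X3 (payoff 9).
Firm B's best responses — vs X1: Y3 (payoff 6); vs X2: Y1 (payoff 7); vs X3: Y2 (payoff 6); vs X4: Y1 (payoff 8).
Mutual best responses occur at (X3, Y2) and (X4, Y1); at each, neither player gains by switching.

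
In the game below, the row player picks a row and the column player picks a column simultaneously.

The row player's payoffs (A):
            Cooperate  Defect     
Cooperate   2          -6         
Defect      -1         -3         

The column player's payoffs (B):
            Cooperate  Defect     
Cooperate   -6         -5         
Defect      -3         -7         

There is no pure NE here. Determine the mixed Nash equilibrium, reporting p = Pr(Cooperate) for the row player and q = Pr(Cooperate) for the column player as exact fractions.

Each player's mixing probability is pinned down by making the *other* player indifferent.
The column player indifferent between Cooperate and Defect: p·(-6) + (1−p)·(-3) = p·(-5) + (1−p)·(-7) ⟹ (-3) + (-3)p = (-7) + 2p ⟹ p = 4/5.
The row player indifferent between Cooperate and Defect: q·2 + (1−q)·(-6) = q·(-1) + (1−q)·(-3) ⟹ (-6) + 8q = (-3) + 2q ⟹ q = 1/2.

p = 4/5, q = 1/2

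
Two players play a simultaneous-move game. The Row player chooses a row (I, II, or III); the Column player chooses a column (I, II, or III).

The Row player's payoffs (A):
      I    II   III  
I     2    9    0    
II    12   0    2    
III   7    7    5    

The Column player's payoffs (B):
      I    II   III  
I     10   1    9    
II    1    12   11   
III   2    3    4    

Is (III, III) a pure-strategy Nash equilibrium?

Yes

Holding the Column player at III: the Row player gets 5 from III, versus 0 from I, 2 from II. No profitable deviation for the Row player.
Holding the Row player at III: the Column player gets 4 from III, versus 2 from I, 3 from II. No profitable deviation for the Column player either.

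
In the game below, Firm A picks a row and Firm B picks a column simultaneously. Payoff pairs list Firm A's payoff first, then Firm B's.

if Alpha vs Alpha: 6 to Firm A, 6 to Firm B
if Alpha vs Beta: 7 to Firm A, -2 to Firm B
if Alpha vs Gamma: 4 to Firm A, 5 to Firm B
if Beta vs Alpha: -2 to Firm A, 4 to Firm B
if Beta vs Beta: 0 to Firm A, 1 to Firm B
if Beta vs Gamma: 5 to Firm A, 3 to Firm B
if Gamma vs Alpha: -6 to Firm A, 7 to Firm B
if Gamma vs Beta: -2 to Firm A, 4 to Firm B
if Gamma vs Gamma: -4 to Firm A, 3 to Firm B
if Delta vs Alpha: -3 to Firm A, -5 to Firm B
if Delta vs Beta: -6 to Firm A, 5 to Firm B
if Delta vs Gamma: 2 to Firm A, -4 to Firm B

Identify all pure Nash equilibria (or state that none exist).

Check mutual best responses: a cell is a NE iff neither player can gain by unilaterally deviating.
Firm A's best responses — vs Alpha: Alpha (payoff 6); vs Beta: Alpha (payoff 7); vs Gamma: Beta (payoff 5).
Firm B's best responses — vs Alpha: Alpha (payoff 6); vs Beta: Alpha (payoff 4); vs Gamma: Alpha (payoff 7); vs Delta: Beta (payoff 5).
The only mutual best response is (Alpha, Alpha); neither player gains by switching there.

(Alpha, Alpha)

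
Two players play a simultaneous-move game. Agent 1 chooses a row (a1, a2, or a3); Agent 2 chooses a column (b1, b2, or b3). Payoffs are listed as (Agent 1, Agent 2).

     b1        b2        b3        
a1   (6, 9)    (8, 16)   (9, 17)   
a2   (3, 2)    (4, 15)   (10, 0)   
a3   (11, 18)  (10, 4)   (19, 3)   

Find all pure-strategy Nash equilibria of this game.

(a3, b1)

A profile is a Nash equilibrium when each player is best-responding to the other.
Agent 1's best responses — vs b1: a3 (payoff 11); vs b2: a3 (payoff 10); vs b3: a3 (payoff 19).
Agent 2's best responses — vs a1: b3 (payoff 17); vs a2: b2 (payoff 15); vs a3: b1 (payoff 18).
The only mutual best response is (a3, b1); neither player gains by switching there.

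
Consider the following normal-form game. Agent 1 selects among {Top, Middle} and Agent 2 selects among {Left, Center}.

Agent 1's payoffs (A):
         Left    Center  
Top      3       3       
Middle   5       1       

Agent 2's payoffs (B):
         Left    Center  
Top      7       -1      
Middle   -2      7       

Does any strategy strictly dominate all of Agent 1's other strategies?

A strategy is strictly dominant if it gives Agent 1 a strictly higher payoff than every other strategy, against every choice by the opponent.
Top is not dominant: against Left, Middle gives 5 > 3.
Middle is not dominant: against Center, Top gives 3 > 1.
No single strategy is best against every opponent action.

No strictly dominant strategy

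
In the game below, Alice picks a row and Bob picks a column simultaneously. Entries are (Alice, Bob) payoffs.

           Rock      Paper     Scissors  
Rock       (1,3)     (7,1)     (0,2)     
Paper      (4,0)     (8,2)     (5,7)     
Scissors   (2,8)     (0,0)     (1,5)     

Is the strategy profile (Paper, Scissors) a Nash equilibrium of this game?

Yes

Holding Bob at Scissors: Alice gets 5 from Paper, versus 0 from Rock, 1 from Scissors. No profitable deviation for Alice.
Holding Alice at Paper: Bob gets 7 from Scissors, versus 0 from Rock, 2 from Paper. No profitable deviation for Bob either.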